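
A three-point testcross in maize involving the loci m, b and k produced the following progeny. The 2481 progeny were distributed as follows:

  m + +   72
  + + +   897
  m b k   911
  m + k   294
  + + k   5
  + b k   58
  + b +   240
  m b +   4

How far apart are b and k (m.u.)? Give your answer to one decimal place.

The two most frequent reciprocal classes, m b k and + + +, are the parental types, so the F1 was m b k / + + +.
The two rarest classes, m b + and + + k, are the double crossovers. Comparing them with the parentals, only the k allele has switched, so k is the middle locus and the order is m – k – b.
Crossovers in the k–b interval produce the single-crossover classes m + k and + b + (294 + 240 = 534) plus the double crossovers (9).
RF(k–b) = (534 + 9) / 2481 = 543/2481 = 0.2189 → 21.9 m.u.

21.9 m.u.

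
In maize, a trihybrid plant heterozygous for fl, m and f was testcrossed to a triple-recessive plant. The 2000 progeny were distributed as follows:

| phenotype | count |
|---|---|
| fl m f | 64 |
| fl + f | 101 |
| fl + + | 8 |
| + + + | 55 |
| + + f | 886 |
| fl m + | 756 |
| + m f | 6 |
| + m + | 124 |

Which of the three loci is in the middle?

The two most frequent reciprocal classes, fl m + and + + f, are the parental types, so the F1 was fl m + / + + f.
The two rarest classes, fl + + and + m f, are the double crossovers. Comparing them with the parentals, only the m allele has switched, so m is the middle locus and the order is f – m – fl.

m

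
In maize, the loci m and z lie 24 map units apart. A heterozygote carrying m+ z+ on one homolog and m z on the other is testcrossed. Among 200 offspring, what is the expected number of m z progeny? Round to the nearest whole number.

76

A map distance of 24 map units corresponds to a recombination frequency of 0.240.
The F1 is m+ z+ / m z, so m z is a parental gamete class with expected frequency (1 − r)/2 = 0.760/2 = 0.3800.
Expected number = 0.3800 × 200 = 76.00 ≈ 76.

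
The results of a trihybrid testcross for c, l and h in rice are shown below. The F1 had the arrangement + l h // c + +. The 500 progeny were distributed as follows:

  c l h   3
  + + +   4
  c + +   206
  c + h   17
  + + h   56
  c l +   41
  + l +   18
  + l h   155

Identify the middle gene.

The two rarest classes, c l h and + + +, are the double crossovers. Comparing them with the parentals, only the c allele has switched, so c is the middle locus and the order is h – c – l.

c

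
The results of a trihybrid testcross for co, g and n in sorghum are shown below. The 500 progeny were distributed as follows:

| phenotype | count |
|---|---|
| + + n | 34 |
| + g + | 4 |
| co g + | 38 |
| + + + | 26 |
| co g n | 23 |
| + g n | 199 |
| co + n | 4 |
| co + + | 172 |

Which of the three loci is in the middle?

The two most frequent reciprocal classes, co + + and + g n, are the parental types, so the F1 was co + + / + g n.
The two rarest classes, co + n and + g +, are the double crossovers. Comparing them with the parentals, only the n allele has switched, so n is the middle locus and the order is co – n – g.

n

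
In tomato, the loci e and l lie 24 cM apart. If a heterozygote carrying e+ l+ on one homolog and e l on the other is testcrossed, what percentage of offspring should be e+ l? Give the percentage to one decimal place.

A map distance of 24 cM corresponds to a recombination frequency of 0.240.
The F1 is e+ l+ / e l, so e+ l is a recombinant gamete class with expected frequency r/2 = 0.240/2 = 0.1200.
That is 0.1200 = 12.0% of the progeny.

12.0%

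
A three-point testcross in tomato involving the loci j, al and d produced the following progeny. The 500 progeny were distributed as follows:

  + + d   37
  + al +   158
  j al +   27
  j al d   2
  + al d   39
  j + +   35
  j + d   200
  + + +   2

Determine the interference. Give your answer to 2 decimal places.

0.62

The two most frequent reciprocal classes, j + d and + al +, are the parental types, so the F1 was j + d / + al +.
The two rarest classes, j al d and + + +, are the double crossovers. Comparing them with the parentals, only the al allele has switched, so al is the middle locus and the order is j – al – d.
j–al: (64 + 4)/500 = 0.1360; al–d: (74 + 4)/500 = 0.1560.
Expected DCO frequency = 0.1360 × 0.1560 ≈ 0.02122; observed = 4/500 ≈ 0.00800.
Coefficient of coincidence = 0.00800/0.02122 ≈ 0.38; interference = 1 − 0.38 = 0.62.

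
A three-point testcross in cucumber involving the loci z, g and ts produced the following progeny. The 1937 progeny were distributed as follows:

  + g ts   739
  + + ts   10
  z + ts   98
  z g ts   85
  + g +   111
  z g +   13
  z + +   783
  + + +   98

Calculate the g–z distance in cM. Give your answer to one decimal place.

The two most frequent reciprocal classes, z + + and + g ts, are the parental types, so the F1 was z + + / + g ts.
The two rarest classes, z g + and + + ts, are the double crossovers. Comparing them with the parentals, only the g allele has switched, so g is the middle locus and the order is ts – g – z.
Crossovers in the g–z interval produce the single-crossover classes + + + and z g ts (98 + 85 = 183) plus the double crossovers (23).
RF(g–z) = (183 + 23) / 1937 = 206/1937 = 0.1064 → 10.6 cM.

10.6 cM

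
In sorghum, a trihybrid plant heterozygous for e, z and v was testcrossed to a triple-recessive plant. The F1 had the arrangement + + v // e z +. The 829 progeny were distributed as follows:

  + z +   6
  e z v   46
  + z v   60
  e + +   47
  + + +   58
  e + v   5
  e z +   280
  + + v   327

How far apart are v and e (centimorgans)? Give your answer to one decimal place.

13.9 centimorgans

The two rarest classes, e + v and + z +, are the double crossovers. Comparing them with the parentals, only the e allele has switched, so e is the middle locus and the order is z – e – v.
Crossovers in the e–v interval produce the single-crossover classes + + + and e z v (58 + 46 = 104) plus the double crossovers (11).
RF(e–v) = (104 + 11) / 829 = 115/829 = 0.1387 → 13.9 centimorgans.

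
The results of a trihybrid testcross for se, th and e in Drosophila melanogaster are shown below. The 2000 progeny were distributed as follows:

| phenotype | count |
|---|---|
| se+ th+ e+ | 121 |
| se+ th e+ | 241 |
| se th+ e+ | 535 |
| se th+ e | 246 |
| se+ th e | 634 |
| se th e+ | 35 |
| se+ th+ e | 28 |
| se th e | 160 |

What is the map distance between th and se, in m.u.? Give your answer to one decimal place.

The two most frequent reciprocal classes, se th+ e+ and se+ th e, are the parental types, so the F1 was se th+ e+ / se+ th e.
The two rarest classes, se th e+ and se+ th+ e, are the double crossovers. Comparing them with the parentals, only the th allele has switched, so th is the middle locus and the order is e – th – se.
Crossovers in the th–se interval produce the single-crossover classes se+ th+ e+ and se th e (121 + 160 = 281) plus the double crossovers (63).
RF(th–se) = (281 + 63) / 2000 = 344/2000 = 0.1720 → 17.2 m.u.

17.2 m.u.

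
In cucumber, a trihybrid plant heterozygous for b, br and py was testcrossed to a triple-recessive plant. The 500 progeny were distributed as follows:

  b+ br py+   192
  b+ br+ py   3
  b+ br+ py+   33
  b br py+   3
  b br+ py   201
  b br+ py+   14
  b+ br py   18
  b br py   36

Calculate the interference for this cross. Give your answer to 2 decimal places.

-0.05

The two most frequent reciprocal classes, b+ br py+ and b br+ py, are the parental types, so the F1 was b+ br py+ / b br+ py.
The two rarest classes, b br py+ and b+ br+ py, are the double crossovers. Comparing them with the parentals, only the b allele has switched, so b is the middle locus and the order is py – b – br.
py–b: (32 + 6)/500 = 0.0760; b–br: (69 + 6)/500 = 0.1500.
Expected DCO frequency = 0.0760 × 0.1500 ≈ 0.01140; observed = 6/500 ≈ 0.01200.
Coefficient of coincidence = 0.01200/0.01140 ≈ 1.05; interference = 1 − 1.05 = -0.05.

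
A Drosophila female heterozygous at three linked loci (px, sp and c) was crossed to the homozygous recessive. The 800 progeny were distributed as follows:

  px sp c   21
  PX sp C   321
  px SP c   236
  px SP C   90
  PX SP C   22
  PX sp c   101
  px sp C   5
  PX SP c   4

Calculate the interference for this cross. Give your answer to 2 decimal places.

0.31

The two most frequent reciprocal classes, px SP c and PX sp C, are the parental types, so the F1 was px SP c / PX sp C.
The two rarest classes, PX SP c and px sp C, are the double crossovers. Comparing them with the parentals, only the px allele has switched, so px is the middle locus and the order is sp – px – c.
sp–px: (43 + 9)/800 = 0.0650; px–c: (191 + 9)/800 = 0.2500.
Expected DCO frequency = 0.0650 × 0.2500 ≈ 0.01625; observed = 9/800 ≈ 0.01125.
Coefficient of coincidence = 0.01125/0.01625 ≈ 0.69; interference = 1 − 0.69 = 0.31.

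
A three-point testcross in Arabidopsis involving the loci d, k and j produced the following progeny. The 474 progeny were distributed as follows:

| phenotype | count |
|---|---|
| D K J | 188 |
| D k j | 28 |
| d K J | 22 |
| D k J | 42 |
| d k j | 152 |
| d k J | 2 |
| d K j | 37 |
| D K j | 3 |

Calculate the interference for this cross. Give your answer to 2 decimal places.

The two most frequent reciprocal classes, d k j and D K J, are the parental types, so the F1 was d k j / D K J.
The two rarest classes, d k J and D K j, are the double crossovers. Comparing them with the parentals, only the j allele has switched, so j is the middle locus and the order is k – j – d.
k–j: (79 + 5)/474 = 0.1772; j–d: (50 + 5)/474 = 0.1160.
Expected DCO frequency = 0.1772 × 0.1160 ≈ 0.02056; observed = 5/474 ≈ 0.01055.
Coefficient of coincidence = 0.01055/0.02056 ≈ 0.51; interference = 1 − 0.51 = 0.49.

0.49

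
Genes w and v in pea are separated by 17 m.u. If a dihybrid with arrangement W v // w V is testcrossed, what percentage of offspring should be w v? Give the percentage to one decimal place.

A map distance of 17 m.u. corresponds to a recombination frequency of 0.170.
The F1 is W v / w V, so w v is a recombinant gamete class with expected frequency r/2 = 0.170/2 = 0.0850.
That is 0.0850 = 8.5% of the progeny.

8.5%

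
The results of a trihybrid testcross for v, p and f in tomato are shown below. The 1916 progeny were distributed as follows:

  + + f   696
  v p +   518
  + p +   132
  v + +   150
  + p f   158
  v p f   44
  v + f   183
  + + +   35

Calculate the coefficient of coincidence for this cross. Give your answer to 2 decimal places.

The two most frequent reciprocal classes, + + f and v p +, are the parental types, so the F1 was + + f / v p +.
The two rarest classes, + + + and v p f, are the double crossovers. Comparing them with the parentals, only the f allele has switched, so f is the middle locus and the order is p – f – v.
p–f: (308 + 79)/1916 = 0.2020; f–v: (315 + 79)/1916 = 0.2056.
Expected DCO frequency = 0.2020 × 0.2056 ≈ 0.04153; observed = 79/1916 ≈ 0.04123.
Coefficient of coincidence = 0.04123/0.04153 ≈ 0.99.

0.99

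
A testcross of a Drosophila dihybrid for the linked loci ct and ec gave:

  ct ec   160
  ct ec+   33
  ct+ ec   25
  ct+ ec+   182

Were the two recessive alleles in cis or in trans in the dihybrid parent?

cis

The two most frequent classes are ct+ ec+ (182) and ct ec (160); these are the parental (non-recombinant) types.
So the F1 carried ct+ ec+ on one chromosome and ct ec on the other — the recessive alleles are on the same chromosome (cis / coupling).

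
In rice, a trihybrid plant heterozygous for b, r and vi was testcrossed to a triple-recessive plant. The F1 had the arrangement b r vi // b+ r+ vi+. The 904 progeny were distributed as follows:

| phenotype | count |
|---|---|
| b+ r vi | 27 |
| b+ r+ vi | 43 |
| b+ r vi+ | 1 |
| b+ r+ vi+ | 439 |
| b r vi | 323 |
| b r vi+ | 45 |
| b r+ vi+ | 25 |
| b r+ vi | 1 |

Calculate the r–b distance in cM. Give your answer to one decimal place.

6.0 cM

The two rarest classes, b r+ vi and b+ r vi+, are the double crossovers. Comparing them with the parentals, only the r allele has switched, so r is the middle locus and the order is vi – r – b.
Crossovers in the r–b interval produce the single-crossover classes b+ r vi and b r+ vi+ (27 + 25 = 52) plus the double crossovers (2).
RF(r–b) = (52 + 2) / 904 = 54/904 = 0.0597 → 6.0 cM.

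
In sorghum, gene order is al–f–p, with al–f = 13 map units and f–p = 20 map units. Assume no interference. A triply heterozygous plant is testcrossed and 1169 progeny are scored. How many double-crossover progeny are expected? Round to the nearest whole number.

Map distances give recombination frequencies of 0.130 and 0.200 for the two intervals.
With no interference, expected double-crossover frequency = 0.130 × 0.200 = 0.02600.
Expected number = 0.02600 × 1169 = 30.39 ≈ 30.

30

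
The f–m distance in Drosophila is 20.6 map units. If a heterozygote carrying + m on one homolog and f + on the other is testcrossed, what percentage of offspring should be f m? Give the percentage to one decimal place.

A map distance of 20.6 map units corresponds to a recombination frequency of 0.206.
The F1 is + m / f +, so f m is a recombinant gamete class with expected frequency r/2 = 0.206/2 = 0.1030.
That is 0.1030 = 10.3% of the progeny.

10.3%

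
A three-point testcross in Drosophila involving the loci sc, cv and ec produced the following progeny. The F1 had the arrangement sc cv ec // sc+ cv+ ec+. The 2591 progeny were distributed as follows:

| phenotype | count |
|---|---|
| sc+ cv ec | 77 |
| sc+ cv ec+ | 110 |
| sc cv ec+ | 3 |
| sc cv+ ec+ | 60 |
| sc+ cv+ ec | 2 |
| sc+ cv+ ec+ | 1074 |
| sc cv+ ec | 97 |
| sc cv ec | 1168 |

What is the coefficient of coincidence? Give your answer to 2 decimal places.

The two rarest classes, sc cv ec+ and sc+ cv+ ec, are the double crossovers. Comparing them with the parentals, only the ec allele has switched, so ec is the middle locus and the order is cv – ec – sc.
cv–ec: (207 + 5)/2591 = 0.0818; ec–sc: (137 + 5)/2591 = 0.0548.
Expected DCO frequency = 0.0818 × 0.0548 ≈ 0.00448; observed = 5/2591 ≈ 0.00193.
Coefficient of coincidence = 0.00193/0.00448 ≈ 0.43.

0.43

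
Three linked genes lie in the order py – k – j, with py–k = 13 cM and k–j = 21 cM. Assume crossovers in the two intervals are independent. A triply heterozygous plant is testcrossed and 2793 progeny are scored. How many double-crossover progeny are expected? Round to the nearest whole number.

Map distances give recombination frequencies of 0.130 and 0.210 for the two intervals.
With no interference, expected double-crossover frequency = 0.130 × 0.210 = 0.02730.
Expected number = 0.02730 × 2793 = 76.25 ≈ 76.

76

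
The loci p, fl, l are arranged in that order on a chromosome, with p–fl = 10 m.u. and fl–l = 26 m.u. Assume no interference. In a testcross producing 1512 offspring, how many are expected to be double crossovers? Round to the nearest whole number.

39

Map distances give recombination frequencies of 0.100 and 0.260 for the two intervals.
With no interference, expected double-crossover frequency = 0.100 × 0.260 = 0.02600.
Expected number = 0.02600 × 1512 = 39.31 ≈ 39.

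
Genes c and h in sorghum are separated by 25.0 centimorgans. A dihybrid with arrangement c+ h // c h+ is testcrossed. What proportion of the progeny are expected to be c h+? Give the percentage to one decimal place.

A map distance of 25.0 centimorgans corresponds to a recombination frequency of 0.250.
The F1 is c+ h / c h+, so c h+ is a parental gamete class with expected frequency (1 − r)/2 = 0.750/2 = 0.3750.
That is 0.3750 = 37.5% of the progeny.

37.5%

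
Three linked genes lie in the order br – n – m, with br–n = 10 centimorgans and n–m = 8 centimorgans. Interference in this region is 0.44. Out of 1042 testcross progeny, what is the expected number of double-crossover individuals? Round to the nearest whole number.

Map distances give recombination frequencies of 0.100 and 0.080 for the two intervals.
With interference 0.44 (so coincidence = 0.56), expected double-crossover frequency = 0.100 × 0.080 × 0.56 = 0.00448.
Expected number = 0.00448 × 1042 = 4.67 ≈ 5.

5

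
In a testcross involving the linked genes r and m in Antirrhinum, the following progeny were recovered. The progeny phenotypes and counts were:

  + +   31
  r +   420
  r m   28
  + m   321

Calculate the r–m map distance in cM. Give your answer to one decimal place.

7.4 cM

The two most frequent classes, + m (321) and r + (420), are the parental types, so the F1 was + m / r +.
The recombinant classes are + + and r m: 31 + 28 = 59.
Recombination frequency = 59/800 = 0.0737 ≈ 7.4%, i.e. 7.4 cM.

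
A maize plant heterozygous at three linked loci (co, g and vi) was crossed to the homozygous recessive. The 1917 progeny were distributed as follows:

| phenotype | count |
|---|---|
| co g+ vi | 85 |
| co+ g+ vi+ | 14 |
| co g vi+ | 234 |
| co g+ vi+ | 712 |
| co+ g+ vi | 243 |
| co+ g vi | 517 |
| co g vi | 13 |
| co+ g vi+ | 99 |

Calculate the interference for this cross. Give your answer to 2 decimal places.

0.51

The two most frequent reciprocal classes, co+ g vi and co g+ vi+, are the parental types, so the F1 was co+ g vi / co g+ vi+.
The two rarest classes, co g vi and co+ g+ vi+, are the double crossovers. Comparing them with the parentals, only the co allele has switched, so co is the middle locus and the order is vi – co – g.
vi–co: (184 + 27)/1917 = 0.1101; co–g: (477 + 27)/1917 = 0.2629.
Expected DCO frequency = 0.1101 × 0.2629 ≈ 0.02895; observed = 27/1917 ≈ 0.01408.
Coefficient of coincidence = 0.01408/0.02895 ≈ 0.49; interference = 1 − 0.49 = 0.51.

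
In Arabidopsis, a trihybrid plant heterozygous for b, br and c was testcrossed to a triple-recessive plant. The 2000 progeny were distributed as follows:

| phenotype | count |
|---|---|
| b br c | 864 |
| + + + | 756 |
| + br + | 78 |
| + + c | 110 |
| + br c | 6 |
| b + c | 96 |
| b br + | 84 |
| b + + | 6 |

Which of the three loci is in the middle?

The two most frequent reciprocal classes, + + + and b br c, are the parental types, so the F1 was + + + / b br c.
The two rarest classes, b + + and + br c, are the double crossovers. Comparing them with the parentals, only the b allele has switched, so b is the middle locus and the order is br – b – c.

b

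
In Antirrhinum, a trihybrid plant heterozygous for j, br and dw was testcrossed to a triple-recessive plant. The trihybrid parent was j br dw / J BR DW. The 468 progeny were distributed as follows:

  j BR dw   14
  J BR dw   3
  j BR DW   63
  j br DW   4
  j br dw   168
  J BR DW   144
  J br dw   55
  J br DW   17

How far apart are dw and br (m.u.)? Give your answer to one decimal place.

8.1 m.u.

The two rarest classes, j br DW and J BR dw, are the double crossovers. Comparing them with the parentals, only the dw allele has switched, so dw is the middle locus and the order is br – dw – j.
Crossovers in the br–dw interval produce the single-crossover classes j BR dw and J br DW (14 + 17 = 31) plus the double crossovers (7).
RF(br–dw) = (31 + 7) / 468 = 38/468 = 0.0812 → 8.1 m.u.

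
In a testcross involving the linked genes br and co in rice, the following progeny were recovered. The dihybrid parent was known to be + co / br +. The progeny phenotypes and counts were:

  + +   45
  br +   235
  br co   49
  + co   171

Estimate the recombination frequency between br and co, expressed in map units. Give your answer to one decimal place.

The recombinant classes are + + and br co: 45 + 49 = 94.
Recombination frequency = 94/500 = 0.1880 ≈ 18.8%, i.e. 18.8 map units.

18.8 map units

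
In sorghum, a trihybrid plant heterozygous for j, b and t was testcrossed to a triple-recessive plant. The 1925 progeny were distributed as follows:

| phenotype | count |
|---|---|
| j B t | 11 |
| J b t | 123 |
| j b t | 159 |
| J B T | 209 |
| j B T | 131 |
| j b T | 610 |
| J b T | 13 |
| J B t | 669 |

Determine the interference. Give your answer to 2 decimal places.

0.58

The two most frequent reciprocal classes, j b T and J B t, are the parental types, so the F1 was j b T / J B t.
The two rarest classes, J b T and j B t, are the double crossovers. Comparing them with the parentals, only the j allele has switched, so j is the middle locus and the order is b – j – t.
b–j: (254 + 24)/1925 = 0.1444; j–t: (368 + 24)/1925 = 0.2036.
Expected DCO frequency = 0.1444 × 0.2036 ≈ 0.02940; observed = 24/1925 ≈ 0.01247.
Coefficient of coincidence = 0.01247/0.02940 ≈ 0.42; interference = 1 − 0.42 = 0.58.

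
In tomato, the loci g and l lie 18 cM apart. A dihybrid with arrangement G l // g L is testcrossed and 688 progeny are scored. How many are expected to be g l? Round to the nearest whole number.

A map distance of 18 cM corresponds to a recombination frequency of 0.180.
The F1 is G l / g L, so g l is a recombinant gamete class with expected frequency r/2 = 0.180/2 = 0.0900.
Expected number = 0.0900 × 688 = 61.92 ≈ 62.

62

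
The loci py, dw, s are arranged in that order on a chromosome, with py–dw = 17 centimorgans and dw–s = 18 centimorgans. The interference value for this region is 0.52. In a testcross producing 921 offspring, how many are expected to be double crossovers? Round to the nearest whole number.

14

Map distances give recombination frequencies of 0.170 and 0.180 for the two intervals.
With interference 0.52 (so coincidence = 0.48), expected double-crossover frequency = 0.170 × 0.180 × 0.48 = 0.01469.
Expected number = 0.01469 × 921 = 13.53 ≈ 14.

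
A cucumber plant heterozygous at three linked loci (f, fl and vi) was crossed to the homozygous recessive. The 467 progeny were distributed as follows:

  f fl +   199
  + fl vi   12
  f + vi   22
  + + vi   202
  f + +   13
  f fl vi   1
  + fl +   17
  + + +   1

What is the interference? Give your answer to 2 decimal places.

The two most frequent reciprocal classes, f fl + and + + vi, are the parental types, so the F1 was f fl + / + + vi.
The two rarest classes, f fl vi and + + +, are the double crossovers. Comparing them with the parentals, only the vi allele has switched, so vi is the middle locus and the order is fl – vi – f.
fl–vi: (25 + 2)/467 = 0.0578; vi–f: (39 + 2)/467 = 0.0878.
Expected DCO frequency = 0.0578 × 0.0878 ≈ 0.00507; observed = 2/467 ≈ 0.00428.
Coefficient of coincidence = 0.00428/0.00507 ≈ 0.84; interference = 1 − 0.84 = 0.16.

0.16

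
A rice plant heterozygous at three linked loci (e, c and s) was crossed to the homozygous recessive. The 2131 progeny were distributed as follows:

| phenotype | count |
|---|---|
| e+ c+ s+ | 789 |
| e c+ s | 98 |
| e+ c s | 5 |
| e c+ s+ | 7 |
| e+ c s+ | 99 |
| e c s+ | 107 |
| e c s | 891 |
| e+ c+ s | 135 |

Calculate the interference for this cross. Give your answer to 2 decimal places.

The two most frequent reciprocal classes, e+ c+ s+ and e c s, are the parental types, so the F1 was e+ c+ s+ / e c s.
The two rarest classes, e c+ s+ and e+ c s, are the double crossovers. Comparing them with the parentals, only the e allele has switched, so e is the middle locus and the order is s – e – c.
s–e: (242 + 12)/2131 = 0.1192; e–c: (197 + 12)/2131 = 0.0981.
Expected DCO frequency = 0.1192 × 0.0981 ≈ 0.01169; observed = 12/2131 ≈ 0.00563.
Coefficient of coincidence = 0.00563/0.01169 ≈ 0.48; interference = 1 − 0.48 = 0.52.

0.52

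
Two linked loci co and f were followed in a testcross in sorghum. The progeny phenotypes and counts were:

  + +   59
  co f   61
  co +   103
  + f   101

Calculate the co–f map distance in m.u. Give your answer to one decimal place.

37.0 m.u.

The two most frequent classes, + f (101) and co + (103), are the parental types, so the F1 was + f / co +.
The recombinant classes are + + and co f: 59 + 61 = 120.
Recombination frequency = 120/324 = 0.3704 ≈ 37.0%, i.e. 37.0 m.u.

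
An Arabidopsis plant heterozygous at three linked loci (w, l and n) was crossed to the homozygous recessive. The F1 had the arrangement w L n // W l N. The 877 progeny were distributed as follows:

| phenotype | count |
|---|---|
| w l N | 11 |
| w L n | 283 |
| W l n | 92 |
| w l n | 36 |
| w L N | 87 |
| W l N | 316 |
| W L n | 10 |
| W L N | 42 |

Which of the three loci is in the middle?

The two rarest classes, W L n and w l N, are the double crossovers. Comparing them with the parentals, only the w allele has switched, so w is the middle locus and the order is l – w – n.

w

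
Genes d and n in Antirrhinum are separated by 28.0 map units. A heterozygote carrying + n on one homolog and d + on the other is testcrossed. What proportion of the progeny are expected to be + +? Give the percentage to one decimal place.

A map distance of 28.0 map units corresponds to a recombination frequency of 0.280.
The F1 is + n / d +, so + + is a recombinant gamete class with expected frequency r/2 = 0.280/2 = 0.1400.
That is 0.1400 = 14.0% of the progeny.

14.0%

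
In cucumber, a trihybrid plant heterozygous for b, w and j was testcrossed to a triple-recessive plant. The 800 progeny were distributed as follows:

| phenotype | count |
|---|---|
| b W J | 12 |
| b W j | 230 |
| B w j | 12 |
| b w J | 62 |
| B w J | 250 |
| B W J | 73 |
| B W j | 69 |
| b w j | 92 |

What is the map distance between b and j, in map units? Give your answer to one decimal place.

19.4 map units

The two most frequent reciprocal classes, b W j and B w J, are the parental types, so the F1 was b W j / B w J.
The two rarest classes, b W J and B w j, are the double crossovers. Comparing them with the parentals, only the j allele has switched, so j is the middle locus and the order is w – j – b.
Crossovers in the j–b interval produce the single-crossover classes B W j and b w J (69 + 62 = 131) plus the double crossovers (24).
RF(j–b) = (131 + 24) / 800 = 155/800 = 0.1938 → 19.4 map units.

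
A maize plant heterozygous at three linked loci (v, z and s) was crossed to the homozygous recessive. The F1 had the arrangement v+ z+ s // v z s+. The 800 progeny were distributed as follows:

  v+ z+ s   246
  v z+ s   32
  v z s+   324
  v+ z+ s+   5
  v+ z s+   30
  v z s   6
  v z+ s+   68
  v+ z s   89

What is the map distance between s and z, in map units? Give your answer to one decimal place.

The two rarest classes, v+ z+ s+ and v z s, are the double crossovers. Comparing them with the parentals, only the s allele has switched, so s is the middle locus and the order is v – s – z.
Crossovers in the s–z interval produce the single-crossover classes v+ z s and v z+ s+ (89 + 68 = 157) plus the double crossovers (11).
RF(s–z) = (157 + 11) / 800 = 168/800 = 0.2100 → 21.0 map units.

21.0 map units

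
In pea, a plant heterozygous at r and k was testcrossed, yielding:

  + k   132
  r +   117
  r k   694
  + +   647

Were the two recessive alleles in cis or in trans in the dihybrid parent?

cis

The two most frequent classes are + + (647) and r k (694); these are the parental (non-recombinant) types.
So the F1 carried + + on one chromosome and r k on the other — the recessive alleles are on the same chromosome (cis / coupling).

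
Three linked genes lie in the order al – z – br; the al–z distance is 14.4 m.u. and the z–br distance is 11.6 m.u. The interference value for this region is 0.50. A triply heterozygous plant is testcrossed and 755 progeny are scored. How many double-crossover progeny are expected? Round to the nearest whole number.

6

Map distances give recombination frequencies of 0.144 and 0.116 for the two intervals.
With interference 0.50 (so coincidence = 0.50), expected double-crossover frequency = 0.144 × 0.116 × 0.50 = 0.00835.
Expected number = 0.00835 × 755 = 6.31 ≈ 6.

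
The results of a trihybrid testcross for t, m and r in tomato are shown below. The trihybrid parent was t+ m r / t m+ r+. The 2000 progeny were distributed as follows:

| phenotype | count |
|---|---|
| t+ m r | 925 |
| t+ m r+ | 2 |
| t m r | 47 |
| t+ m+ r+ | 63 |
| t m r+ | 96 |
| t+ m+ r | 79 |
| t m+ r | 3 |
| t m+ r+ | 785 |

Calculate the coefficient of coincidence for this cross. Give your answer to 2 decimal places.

0.48

The two rarest classes, t+ m r+ and t m+ r, are the double crossovers. Comparing them with the parentals, only the r allele has switched, so r is the middle locus and the order is m – r – t.
m–r: (175 + 5)/2000 = 0.0900; r–t: (110 + 5)/2000 = 0.0575.
Expected DCO frequency = 0.0900 × 0.0575 ≈ 0.00517; observed = 5/2000 ≈ 0.00250.
Coefficient of coincidence = 0.00250/0.00517 ≈ 0.48.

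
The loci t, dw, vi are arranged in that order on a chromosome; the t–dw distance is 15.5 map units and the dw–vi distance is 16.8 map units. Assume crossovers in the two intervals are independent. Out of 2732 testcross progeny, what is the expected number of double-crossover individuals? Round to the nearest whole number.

Map distances give recombination frequencies of 0.155 and 0.168 for the two intervals.
With no interference, expected double-crossover frequency = 0.155 × 0.168 = 0.02604.
Expected number = 0.02604 × 2732 = 71.14 ≈ 71.

71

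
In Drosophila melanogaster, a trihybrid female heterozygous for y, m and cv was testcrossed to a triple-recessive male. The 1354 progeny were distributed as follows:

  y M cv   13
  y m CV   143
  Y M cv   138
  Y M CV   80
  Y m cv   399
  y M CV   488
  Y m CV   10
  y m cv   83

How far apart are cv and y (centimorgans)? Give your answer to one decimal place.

13.7 centimorgans

The two most frequent reciprocal classes, Y m cv and y M CV, are the parental types, so the F1 was Y m cv / y M CV.
The two rarest classes, Y m CV and y M cv, are the double crossovers. Comparing them with the parentals, only the cv allele has switched, so cv is the middle locus and the order is y – cv – m.
Crossovers in the y–cv interval produce the single-crossover classes y m cv and Y M CV (83 + 80 = 163) plus the double crossovers (23).
RF(y–cv) = (163 + 23) / 1354 = 186/1354 = 0.1374 → 13.7 centimorgans.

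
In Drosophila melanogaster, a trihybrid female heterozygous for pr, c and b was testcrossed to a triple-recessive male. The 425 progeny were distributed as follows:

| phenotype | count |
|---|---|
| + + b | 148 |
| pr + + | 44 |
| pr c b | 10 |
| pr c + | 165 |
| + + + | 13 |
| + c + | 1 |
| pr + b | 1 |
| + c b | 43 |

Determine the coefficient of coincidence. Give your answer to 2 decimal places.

The two most frequent reciprocal classes, pr c + and + + b, are the parental types, so the F1 was pr c + / + + b.
The two rarest classes, + c + and pr + b, are the double crossovers. Comparing them with the parentals, only the pr allele has switched, so pr is the middle locus and the order is b – pr – c.
b–pr: (23 + 2)/425 = 0.0588; pr–c: (87 + 2)/425 = 0.2094.
Expected DCO frequency = 0.0588 × 0.2094 ≈ 0.01231; observed = 2/425 ≈ 0.00471.
Coefficient of coincidence = 0.00471/0.01231 ≈ 0.38.

0.38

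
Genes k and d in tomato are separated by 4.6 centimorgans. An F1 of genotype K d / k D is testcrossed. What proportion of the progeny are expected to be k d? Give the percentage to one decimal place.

2.3%

A map distance of 4.6 centimorgans corresponds to a recombination frequency of 0.046.
The F1 is K d / k D, so k d is a recombinant gamete class with expected frequency r/2 = 0.046/2 = 0.0230.
That is 0.0230 = 2.3% of the progeny.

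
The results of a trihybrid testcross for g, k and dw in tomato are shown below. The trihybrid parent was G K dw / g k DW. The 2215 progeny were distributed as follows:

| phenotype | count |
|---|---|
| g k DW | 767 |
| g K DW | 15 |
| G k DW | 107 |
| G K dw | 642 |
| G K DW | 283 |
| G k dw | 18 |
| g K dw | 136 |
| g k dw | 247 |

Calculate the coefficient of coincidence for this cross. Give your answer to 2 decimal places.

The two rarest classes, G k dw and g K DW, are the double crossovers. Comparing them with the parentals, only the k allele has switched, so k is the middle locus and the order is dw – k – g.
dw–k: (530 + 33)/2215 = 0.2542; k–g: (243 + 33)/2215 = 0.1246.
Expected DCO frequency = 0.2542 × 0.1246 ≈ 0.03167; observed = 33/2215 ≈ 0.01490.
Coefficient of coincidence = 0.01490/0.03167 ≈ 0.47.

0.47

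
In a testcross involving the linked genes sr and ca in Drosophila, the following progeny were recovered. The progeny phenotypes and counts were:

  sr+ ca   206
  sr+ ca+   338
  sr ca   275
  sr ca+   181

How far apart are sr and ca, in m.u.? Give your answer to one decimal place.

The two most frequent classes, sr+ ca+ (338) and sr ca (275), are the parental types, so the F1 was sr+ ca+ / sr ca.
The recombinant classes are sr+ ca and sr ca+: 206 + 181 = 387.
Recombination frequency = 387/1000 = 0.3870 ≈ 38.7%, i.e. 38.7 m.u.

38.7 m.u.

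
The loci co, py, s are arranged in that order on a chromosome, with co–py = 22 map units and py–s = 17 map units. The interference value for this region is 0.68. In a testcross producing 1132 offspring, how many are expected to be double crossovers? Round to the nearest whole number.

14

Map distances give recombination frequencies of 0.220 and 0.170 for the two intervals.
With interference 0.68 (so coincidence = 0.32), expected double-crossover frequency = 0.220 × 0.170 × 0.32 = 0.01197.
Expected number = 0.01197 × 1132 = 13.55 ≈ 14.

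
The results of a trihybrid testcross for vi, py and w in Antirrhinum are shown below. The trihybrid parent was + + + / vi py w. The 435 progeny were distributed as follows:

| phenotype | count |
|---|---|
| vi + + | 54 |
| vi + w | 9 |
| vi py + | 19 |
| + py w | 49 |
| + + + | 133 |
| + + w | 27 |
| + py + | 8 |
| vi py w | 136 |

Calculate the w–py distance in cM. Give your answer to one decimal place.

14.5 cM

The two rarest classes, + py + and vi + w, are the double crossovers. Comparing them with the parentals, only the py allele has switched, so py is the middle locus and the order is vi – py – w.
Crossovers in the py–w interval produce the single-crossover classes + + w and vi py + (27 + 19 = 46) plus the double crossovers (17).
RF(py–w) = (46 + 17) / 435 = 63/435 = 0.1448 → 14.5 cM.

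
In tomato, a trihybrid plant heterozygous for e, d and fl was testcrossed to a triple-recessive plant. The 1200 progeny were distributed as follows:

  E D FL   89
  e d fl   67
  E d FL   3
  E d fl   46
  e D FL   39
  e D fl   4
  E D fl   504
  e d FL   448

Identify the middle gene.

e

The two most frequent reciprocal classes, e d FL and E D fl, are the parental types, so the F1 was e d FL / E D fl.
The two rarest classes, E d FL and e D fl, are the double crossovers. Comparing them with the parentals, only the e allele has switched, so e is the middle locus and the order is d – e – fl.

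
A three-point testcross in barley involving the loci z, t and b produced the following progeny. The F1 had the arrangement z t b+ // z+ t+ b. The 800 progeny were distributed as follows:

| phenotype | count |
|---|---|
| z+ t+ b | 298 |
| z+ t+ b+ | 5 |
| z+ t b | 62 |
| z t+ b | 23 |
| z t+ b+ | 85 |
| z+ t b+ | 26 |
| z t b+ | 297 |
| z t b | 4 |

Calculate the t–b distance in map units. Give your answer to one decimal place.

The two rarest classes, z t b and z+ t+ b+, are the double crossovers. Comparing them with the parentals, only the b allele has switched, so b is the middle locus and the order is t – b – z.
Crossovers in the t–b interval produce the single-crossover classes z t+ b+ and z+ t b (85 + 62 = 147) plus the double crossovers (9).
RF(t–b) = (147 + 9) / 800 = 156/800 = 0.1950 → 19.5 map units.

19.5 map units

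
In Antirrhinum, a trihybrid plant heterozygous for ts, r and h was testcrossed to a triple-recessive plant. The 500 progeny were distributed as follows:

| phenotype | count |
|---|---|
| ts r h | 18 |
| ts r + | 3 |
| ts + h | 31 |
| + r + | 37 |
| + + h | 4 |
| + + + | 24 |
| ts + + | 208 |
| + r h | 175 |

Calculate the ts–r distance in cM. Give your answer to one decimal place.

The two most frequent reciprocal classes, ts + + and + r h, are the parental types, so the F1 was ts + + / + r h.
The two rarest classes, ts r + and + + h, are the double crossovers. Comparing them with the parentals, only the r allele has switched, so r is the middle locus and the order is ts – r – h.
Crossovers in the ts–r interval produce the single-crossover classes + + + and ts r h (24 + 18 = 42) plus the double crossovers (7).
RF(ts–r) = (42 + 7) / 500 = 49/500 = 0.0980 → 9.8 cM.

9.8 cM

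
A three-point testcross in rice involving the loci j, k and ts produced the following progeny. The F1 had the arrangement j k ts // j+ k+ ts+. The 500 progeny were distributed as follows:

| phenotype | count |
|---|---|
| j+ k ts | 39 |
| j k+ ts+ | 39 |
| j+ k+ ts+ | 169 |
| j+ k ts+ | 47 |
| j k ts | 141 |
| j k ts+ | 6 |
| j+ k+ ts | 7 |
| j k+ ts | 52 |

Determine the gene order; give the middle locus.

ts

The two rarest classes, j k ts+ and j+ k+ ts, are the double crossovers. Comparing them with the parentals, only the ts allele has switched, so ts is the middle locus and the order is j – ts – k.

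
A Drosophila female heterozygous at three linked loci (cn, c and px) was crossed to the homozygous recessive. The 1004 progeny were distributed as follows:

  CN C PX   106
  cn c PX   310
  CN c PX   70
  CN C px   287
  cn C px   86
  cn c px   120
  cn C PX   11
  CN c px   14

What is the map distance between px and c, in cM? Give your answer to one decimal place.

The two most frequent reciprocal classes, cn c PX and CN C px, are the parental types, so the F1 was cn c PX / CN C px.
The two rarest classes, cn C PX and CN c px, are the double crossovers. Comparing them with the parentals, only the c allele has switched, so c is the middle locus and the order is px – c – cn.
Crossovers in the px–c interval produce the single-crossover classes cn c px and CN C PX (120 + 106 = 226) plus the double crossovers (25).
RF(px–c) = (226 + 25) / 1004 = 251/1004 = 0.2500 → 25.0 cM.

25.0 cM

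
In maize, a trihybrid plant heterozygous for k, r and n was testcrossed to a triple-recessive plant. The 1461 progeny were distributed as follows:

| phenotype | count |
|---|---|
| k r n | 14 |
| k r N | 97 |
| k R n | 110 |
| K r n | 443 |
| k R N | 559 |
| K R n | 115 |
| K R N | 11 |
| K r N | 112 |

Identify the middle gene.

k

The two most frequent reciprocal classes, k R N and K r n, are the parental types, so the F1 was k R N / K r n.
The two rarest classes, K R N and k r n, are the double crossovers. Comparing them with the parentals, only the k allele has switched, so k is the middle locus and the order is n – k – r.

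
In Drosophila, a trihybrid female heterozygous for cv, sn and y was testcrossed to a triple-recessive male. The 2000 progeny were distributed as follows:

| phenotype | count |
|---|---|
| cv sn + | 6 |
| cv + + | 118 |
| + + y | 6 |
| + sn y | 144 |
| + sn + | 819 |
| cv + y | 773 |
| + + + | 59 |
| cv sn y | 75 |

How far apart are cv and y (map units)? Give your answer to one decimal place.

The two most frequent reciprocal classes, + sn + and cv + y, are the parental types, so the F1 was + sn + / cv + y.
The two rarest classes, cv sn + and + + y, are the double crossovers. Comparing them with the parentals, only the cv allele has switched, so cv is the middle locus and the order is y – cv – sn.
Crossovers in the y–cv interval produce the single-crossover classes + sn y and cv + + (144 + 118 = 262) plus the double crossovers (12).
RF(y–cv) = (262 + 12) / 2000 = 274/2000 = 0.1370 → 13.7 map units.

13.7 map units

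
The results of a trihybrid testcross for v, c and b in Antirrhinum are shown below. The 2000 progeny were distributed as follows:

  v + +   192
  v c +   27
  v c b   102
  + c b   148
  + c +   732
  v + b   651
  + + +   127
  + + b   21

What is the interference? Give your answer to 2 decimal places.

0.11

The two most frequent reciprocal classes, + c + and v + b, are the parental types, so the F1 was + c + / v + b.
The two rarest classes, v c + and + + b, are the double crossovers. Comparing them with the parentals, only the v allele has switched, so v is the middle locus and the order is b – v – c.
b–v: (340 + 48)/2000 = 0.1940; v–c: (229 + 48)/2000 = 0.1385.
Expected DCO frequency = 0.1940 × 0.1385 ≈ 0.02687; observed = 48/2000 ≈ 0.02400.
Coefficient of coincidence = 0.02400/0.02687 ≈ 0.89; interference = 1 − 0.89 = 0.11.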